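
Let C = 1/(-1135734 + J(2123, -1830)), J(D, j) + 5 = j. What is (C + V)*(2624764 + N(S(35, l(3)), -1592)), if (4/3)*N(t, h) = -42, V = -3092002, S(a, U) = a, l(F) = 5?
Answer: -18464287730871370635/2275138 ≈ -8.1157e+12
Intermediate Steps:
J(D, j) = -5 + j
N(t, h) = -63/2 (N(t, h) = (3/4)*(-42) = -63/2)
C = -1/1137569 (C = 1/(-1135734 + (-5 - 1830)) = 1/(-1135734 - 1835) = 1/(-1137569) = -1/1137569 ≈ -8.7907e-7)
(C + V)*(2624764 + N(S(35, l(3)), -1592)) = (-1/1137569 - 3092002)*(2624764 - 63/2) = -3517365623139/1137569*5249465/2 = -18464287730871370635/2275138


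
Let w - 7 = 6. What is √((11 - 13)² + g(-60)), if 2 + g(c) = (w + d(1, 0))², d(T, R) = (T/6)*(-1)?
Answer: √6001/6 ≈ 12.911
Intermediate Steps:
w = 13 (w = 7 + 6 = 13)
d(T, R) = -T/6 (d(T, R) = (T*(⅙))*(-1) = (T/6)*(-1) = -T/6)
g(c) = 5857/36 (g(c) = -2 + (13 - ⅙*1)² = -2 + (13 - ⅙)² = -2 + (77/6)² = -2 + 5929/36 = 5857/36)
√((11 - 13)² + g(-60)) = √((11 - 13)² + 5857/36) = √((-2)² + 5857/36) = √(4 + 5857/36) = √(6001/36) = √6001/6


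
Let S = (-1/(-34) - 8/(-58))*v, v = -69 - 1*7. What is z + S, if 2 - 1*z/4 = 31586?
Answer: -62289918/493 ≈ -1.2635e+5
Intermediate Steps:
z = -126336 (z = 8 - 4*31586 = 8 - 126344 = -126336)
v = -76 (v = -69 - 7 = -76)
S = -6270/493 (S = (-1/(-34) - 8/(-58))*(-76) = (-1*(-1/34) - 8*(-1/58))*(-76) = (1/34 + 4/29)*(-76) = (165/986)*(-76) = -6270/493 ≈ -12.718)
z + S = -126336 - 6270/493 = -62289918/493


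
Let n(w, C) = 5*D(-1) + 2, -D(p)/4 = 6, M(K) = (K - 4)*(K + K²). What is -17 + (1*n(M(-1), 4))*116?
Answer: -13705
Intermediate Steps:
M(K) = (-4 + K)*(K + K²)
D(p) = -24 (D(p) = -4*6 = -24)
n(w, C) = -118 (n(w, C) = 5*(-24) + 2 = -120 + 2 = -118)
-17 + (1*n(M(-1), 4))*116 = -17 + (1*(-118))*116 = -17 - 118*116 = -17 - 13688 = -13705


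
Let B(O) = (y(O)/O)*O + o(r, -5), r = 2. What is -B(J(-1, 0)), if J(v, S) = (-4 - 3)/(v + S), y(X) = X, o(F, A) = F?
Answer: -9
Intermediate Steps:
J(v, S) = -7/(S + v)
B(O) = 2 + O (B(O) = (O/O)*O + 2 = 1*O + 2 = O + 2 = 2 + O)
-B(J(-1, 0)) = -(2 - 7/(0 - 1)) = -(2 - 7/(-1)) = -(2 - 7*(-1)) = -(2 + 7) = -1*9 = -9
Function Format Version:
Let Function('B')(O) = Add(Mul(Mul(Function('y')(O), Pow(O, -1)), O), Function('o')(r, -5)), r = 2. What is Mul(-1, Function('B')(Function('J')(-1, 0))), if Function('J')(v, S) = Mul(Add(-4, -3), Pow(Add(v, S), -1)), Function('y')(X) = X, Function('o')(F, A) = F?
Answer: -9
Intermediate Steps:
Function('J')(v, S) = Mul(-7, Pow(Add(S, v), -1))
Function('B')(O) = Add(2, O) (Function('B')(O) = Add(Mul(Mul(O, Pow(O, -1)), O), 2) = Add(Mul(1, O), 2) = Add(O, 2) = Add(2, O))
Mul(-1, Function('B')(Function('J')(-1, 0))) = Mul(-1, Add(2, Mul(-7, Pow(Add(0, -1), -1)))) = Mul(-1, Add(2, Mul(-7, Pow(-1, -1)))) = Mul(-1, Add(2, Mul(-7, -1))) = Mul(-1, Add(2, 7)) = Mul(-1, 9) = -9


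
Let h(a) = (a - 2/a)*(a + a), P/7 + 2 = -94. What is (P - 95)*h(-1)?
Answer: 1534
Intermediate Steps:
P = -672 (P = -14 + 7*(-94) = -14 - 658 = -672)
h(a) = 2*a*(a - 2/a) (h(a) = (a - 2/a)*(2*a) = 2*a*(a - 2/a))
(P - 95)*h(-1) = (-672 - 95)*(-4 + 2*(-1)**2) = -767*(-4 + 2*1) = -767*(-4 + 2) = -767*(-2) = 1534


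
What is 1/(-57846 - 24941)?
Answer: -1/82787 ≈ -1.2079e-5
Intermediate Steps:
1/(-57846 - 24941) = 1/(-82787) = -1/82787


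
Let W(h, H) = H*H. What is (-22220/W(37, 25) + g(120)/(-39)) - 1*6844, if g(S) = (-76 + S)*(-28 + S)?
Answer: -34043816/4875 ≈ -6983.3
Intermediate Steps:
W(h, H) = H²
(-22220/W(37, 25) + g(120)/(-39)) - 1*6844 = (-22220/(25²) + (2128 + 120² - 104*120)/(-39)) - 1*6844 = (-22220/625 + (2128 + 14400 - 12480)*(-1/39)) - 6844 = (-22220*1/625 + 4048*(-1/39)) - 6844 = (-4444/125 - 4048/39) - 6844 = -679316/4875 - 6844 = -34043816/4875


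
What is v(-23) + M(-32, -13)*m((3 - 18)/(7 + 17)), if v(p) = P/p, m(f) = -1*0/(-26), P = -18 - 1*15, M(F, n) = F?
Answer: 33/23 ≈ 1.4348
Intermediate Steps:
P = -33 (P = -18 - 15 = -33)
m(f) = 0 (m(f) = 0*(-1/26) = 0)
v(p) = -33/p
v(-23) + M(-32, -13)*m((3 - 18)/(7 + 17)) = -33/(-23) - 32*0 = -33*(-1/23) + 0 = 33/23 + 0 = 33/23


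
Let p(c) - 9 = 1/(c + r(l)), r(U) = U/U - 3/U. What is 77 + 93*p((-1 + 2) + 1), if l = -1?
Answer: 1859/2 ≈ 929.50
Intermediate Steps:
r(U) = 1 - 3/U
p(c) = 9 + 1/(4 + c) (p(c) = 9 + 1/(c + (-3 - 1)/(-1)) = 9 + 1/(c - 1*(-4)) = 9 + 1/(c + 4) = 9 + 1/(4 + c))
77 + 93*p((-1 + 2) + 1) = 77 + 93*((37 + 9*((-1 + 2) + 1))/(4 + ((-1 + 2) + 1))) = 77 + 93*((37 + 9*(1 + 1))/(4 + (1 + 1))) = 77 + 93*((37 + 9*2)/(4 + 2)) = 77 + 93*((37 + 18)/6) = 77 + 93*((⅙)*55) = 77 + 93*(55/6) = 77 + 1705/2 = 1859/2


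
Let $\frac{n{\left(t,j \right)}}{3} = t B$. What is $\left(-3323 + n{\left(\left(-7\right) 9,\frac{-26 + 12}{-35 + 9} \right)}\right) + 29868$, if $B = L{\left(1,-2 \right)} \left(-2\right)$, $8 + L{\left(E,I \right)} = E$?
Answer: $23899$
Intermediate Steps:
$L{\left(E,I \right)} = -8 + E$
$B = 14$ ($B = \left(-8 + 1\right) \left(-2\right) = \left(-7\right) \left(-2\right) = 14$)
$n{\left(t,j \right)} = 42 t$ ($n{\left(t,j \right)} = 3 t 14 = 3 \cdot 14 t = 42 t$)
$\left(-3323 + n{\left(\left(-7\right) 9,\frac{-26 + 12}{-35 + 9} \right)}\right) + 29868 = \left(-3323 + 42 \left(\left(-7\right) 9\right)\right) + 29868 = \left(-3323 + 42 \left(-63\right)\right) + 29868 = \left(-3323 - 2646\right) + 29868 = -5969 + 29868 = 23899$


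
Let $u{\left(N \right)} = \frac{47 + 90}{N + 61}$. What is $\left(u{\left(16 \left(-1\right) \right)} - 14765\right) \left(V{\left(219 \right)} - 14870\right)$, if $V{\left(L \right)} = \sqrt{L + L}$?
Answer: $\frac{1975592512}{9} - \frac{664288 \sqrt{438}}{45} \approx 2.192 \cdot 10^{8}$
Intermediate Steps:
$V{\left(L \right)} = \sqrt{2} \sqrt{L}$ ($V{\left(L \right)} = \sqrt{2 L} = \sqrt{2} \sqrt{L}$)
$u{\left(N \right)} = \frac{137}{61 + N}$
$\left(u{\left(16 \left(-1\right) \right)} - 14765\right) \left(V{\left(219 \right)} - 14870\right) = \left(\frac{137}{61 + 16 \left(-1\right)} - 14765\right) \left(\sqrt{2} \sqrt{219} - 14870\right) = \left(\frac{137}{61 - 16} - 14765\right) \left(\sqrt{438} - 14870\right) = \left(\frac{137}{45} - 14765\right) \left(-14870 + \sqrt{438}\right) = - \frac{664288 \left(-14870 + \sqrt{438}\right)}{45} = \frac{1975592512}{9} - \frac{664288 \sqrt{438}}{45}$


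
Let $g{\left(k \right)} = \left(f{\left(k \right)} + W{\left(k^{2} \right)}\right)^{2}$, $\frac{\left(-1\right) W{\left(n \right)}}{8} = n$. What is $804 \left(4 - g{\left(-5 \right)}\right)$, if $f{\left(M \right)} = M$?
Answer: $-33784884$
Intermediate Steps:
$W{\left(n \right)} = - 8 n$
$g{\left(k \right)} = \left(k - 8 k^{2}\right)^{2}$
$804 \left(4 - g{\left(-5 \right)}\right) = 804 \left(4 - \left(-5\right)^{2} \left(-1 + 8 \left(-5\right)\right)^{2}\right) = 804 \left(4 - 25 \left(-1 - 40\right)^{2}\right) = 804 \left(4 - 25 \left(-41\right)^{2}\right) = 804 \left(4 - 25 \cdot 1681\right) = 804 \left(4 - 42025\right) = 804 \left(-42021\right) = -33784884$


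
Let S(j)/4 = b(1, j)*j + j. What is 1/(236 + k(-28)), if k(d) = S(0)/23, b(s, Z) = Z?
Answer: 1/236 ≈ 0.0042373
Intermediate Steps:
S(j) = 4*j + 4*j² (S(j) = 4*(j*j + j) = 4*(j² + j) = 4*(j + j²) = 4*j + 4*j²)
k(d) = 0 (k(d) = (4*0*(1 + 0))/23 = (4*0*1)*(1/23) = 0*(1/23) = 0)
1/(236 + k(-28)) = 1/(236 + 0) = 1/236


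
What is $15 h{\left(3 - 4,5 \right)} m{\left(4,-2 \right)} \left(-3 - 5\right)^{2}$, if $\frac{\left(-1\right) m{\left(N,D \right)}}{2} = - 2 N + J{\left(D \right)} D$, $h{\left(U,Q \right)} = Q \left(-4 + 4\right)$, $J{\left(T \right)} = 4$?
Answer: $0$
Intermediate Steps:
$h{\left(U,Q \right)} = 0$ ($h{\left(U,Q \right)} = Q 0 = 0$)
$m{\left(N,D \right)} = - 8 D + 4 N$ ($m{\left(N,D \right)} = - 2 \left(- 2 N + 4 D\right) = - 8 D + 4 N$)
$15 h{\left(3 - 4,5 \right)} m{\left(4,-2 \right)} \left(-3 - 5\right)^{2} = 15 \cdot 0 \left(\left(-8\right) \left(-2\right) + 4 \cdot 4\right) \left(-3 - 5\right)^{2} = 15 \cdot 0 \left(16 + 16\right) \left(-8\right)^{2} = 15 \cdot 0 \cdot 32 \cdot 64 = 15 \cdot 0 \cdot 64 = 0 \cdot 64 = 0$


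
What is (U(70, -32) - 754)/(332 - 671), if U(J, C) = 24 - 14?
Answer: 248/113 ≈ 2.1947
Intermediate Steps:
U(J, C) = 10
(U(70, -32) - 754)/(332 - 671) = (10 - 754)/(332 - 671) = -744/(-339) = -744*(-1/339) = 248/113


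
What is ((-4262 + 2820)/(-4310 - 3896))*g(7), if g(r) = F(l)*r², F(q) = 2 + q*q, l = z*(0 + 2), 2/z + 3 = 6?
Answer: 1201186/36927 ≈ 32.529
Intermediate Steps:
z = ⅔ (z = 2/(-3 + 6) = 2/3 = 2*(⅓) = ⅔ ≈ 0.66667)
l = 4/3 (l = 2*(0 + 2)/3 = (⅔)*2 = 4/3 ≈ 1.3333)
F(q) = 2 + q²
g(r) = 34*r²/9 (g(r) = (2 + (4/3)²)*r² = (2 + 16/9)*r² = 34*r²/9)
((-4262 + 2820)/(-4310 - 3896))*g(7) = ((-4262 + 2820)/(-4310 - 3896))*((34/9)*7²) = (-1442/(-8206))*((34/9)*49) = -1442*(-1/8206)*(1666/9) = (721/4103)*(1666/9) = 1201186/36927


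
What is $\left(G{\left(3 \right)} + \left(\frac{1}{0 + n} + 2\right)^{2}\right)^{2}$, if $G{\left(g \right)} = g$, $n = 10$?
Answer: $\frac{549081}{10000} \approx 54.908$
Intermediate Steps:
$\left(G{\left(3 \right)} + \left(\frac{1}{0 + n} + 2\right)^{2}\right)^{2} = \left(3 + \left(\frac{1}{0 + 10} + 2\right)^{2}\right)^{2} = \left(3 + \left(\frac{1}{10} + 2\right)^{2}\right)^{2} = \left(3 + \left(\frac{21}{10}\right)^{2}\right)^{2} = \left(3 + \frac{441}{100}\right)^{2} = \left(\frac{741}{100}\right)^{2} = \frac{549081}{10000}$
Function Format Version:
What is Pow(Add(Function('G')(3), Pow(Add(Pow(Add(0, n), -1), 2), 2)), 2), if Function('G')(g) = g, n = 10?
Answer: Rational(549081, 10000) ≈ 54.908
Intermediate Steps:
Pow(Add(Function('G')(3), Pow(Add(Pow(Add(0, n), -1), 2), 2)), 2) = Pow(Add(3, Pow(Add(Pow(Add(0, 10), -1), 2), 2)), 2) = Pow(Add(3, Pow(Add(Pow(10, -1), 2), 2)), 2) = Pow(Add(3, Pow(Add(Rational(1, 10), 2), 2)), 2) = Pow(Add(3, Pow(Rational(21, 10), 2)), 2) = Pow(Add(3, Rational(441, 100)), 2) = Pow(Rational(741, 100), 2) = Rational(549081, 10000)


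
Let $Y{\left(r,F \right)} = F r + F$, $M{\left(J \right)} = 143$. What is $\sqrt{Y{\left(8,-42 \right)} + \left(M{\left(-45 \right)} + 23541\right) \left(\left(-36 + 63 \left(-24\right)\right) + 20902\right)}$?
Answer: $\sqrt{458379758} \approx 21410.0$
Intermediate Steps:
$Y{\left(r,F \right)} = F + F r$
$\sqrt{Y{\left(8,-42 \right)} + \left(M{\left(-45 \right)} + 23541\right) \left(\left(-36 + 63 \left(-24\right)\right) + 20902\right)} = \sqrt{- 42 \left(1 + 8\right) + \left(143 + 23541\right) \left(\left(-36 + 63 \left(-24\right)\right) + 20902\right)} = \sqrt{\left(-42\right) 9 + 23684 \left(\left(-36 - 1512\right) + 20902\right)} = \sqrt{-378 + 23684 \left(-1548 + 20902\right)} = \sqrt{-378 + 23684 \cdot 19354} = \sqrt{-378 + 458380136} = \sqrt{458379758}$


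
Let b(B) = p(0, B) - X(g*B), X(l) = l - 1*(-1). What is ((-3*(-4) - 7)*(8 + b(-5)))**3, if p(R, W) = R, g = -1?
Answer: 1000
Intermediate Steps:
X(l) = 1 + l (X(l) = l + 1 = 1 + l)
b(B) = -1 + B (b(B) = 0 - (1 - B) = 0 + (-1 + B) = -1 + B)
((-3*(-4) - 7)*(8 + b(-5)))**3 = ((-3*(-4) - 7)*(8 + (-1 - 5)))**3 = ((12 - 7)*(8 - 6))**3 = (5*2)**3 = 10**3 = 1000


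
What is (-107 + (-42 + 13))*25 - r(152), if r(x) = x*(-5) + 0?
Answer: -2640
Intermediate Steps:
r(x) = -5*x (r(x) = -5*x + 0 = -5*x)
(-107 + (-42 + 13))*25 - r(152) = (-107 + (-42 + 13))*25 - (-5)*152 = (-107 - 29)*25 - 1*(-760) = -136*25 + 760 = -3400 + 760 = -2640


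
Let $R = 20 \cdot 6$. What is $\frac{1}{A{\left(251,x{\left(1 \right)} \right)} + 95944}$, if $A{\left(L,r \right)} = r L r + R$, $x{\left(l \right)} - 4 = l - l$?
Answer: $\frac{1}{100080} \approx 9.992 \cdot 10^{-6}$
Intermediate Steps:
$R = 120$
$x{\left(l \right)} = 4$ ($x{\left(l \right)} = 4 + \left(l - l\right) = 4 + 0 = 4$)
$A{\left(L,r \right)} = 120 + L r^{2}$ ($A{\left(L,r \right)} = r L r + 120 = L r r + 120 = L r^{2} + 120 = 120 + L r^{2}$)
$\frac{1}{A{\left(251,x{\left(1 \right)} \right)} + 95944} = \frac{1}{\left(120 + 251 \cdot 4^{2}\right) + 95944} = \frac{1}{\left(120 + 251 \cdot 16\right) + 95944} = \frac{1}{\left(120 + 4016\right) + 95944} = \frac{1}{4136 + 95944} = \frac{1}{100080}$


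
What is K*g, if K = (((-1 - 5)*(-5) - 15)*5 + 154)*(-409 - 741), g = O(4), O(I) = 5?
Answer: -1316750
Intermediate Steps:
g = 5
K = -263350 (K = ((-6*(-5) - 15)*5 + 154)*(-1150) = ((30 - 15)*5 + 154)*(-1150) = (15*5 + 154)*(-1150) = (75 + 154)*(-1150) = 229*(-1150) = -263350)
K*g = -263350*5 = -1316750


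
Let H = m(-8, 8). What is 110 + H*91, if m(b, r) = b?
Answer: -618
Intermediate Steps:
H = -8
110 + H*91 = 110 - 8*91 = 110 - 728 = -618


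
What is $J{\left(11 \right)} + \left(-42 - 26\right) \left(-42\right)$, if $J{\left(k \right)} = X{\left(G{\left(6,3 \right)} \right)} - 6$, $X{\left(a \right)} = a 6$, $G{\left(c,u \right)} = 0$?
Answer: $2850$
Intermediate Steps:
$X{\left(a \right)} = 6 a$
$J{\left(k \right)} = -6$ ($J{\left(k \right)} = 6 \cdot 0 - 6 = 0 - 6 = -6$)
$J{\left(11 \right)} + \left(-42 - 26\right) \left(-42\right) = -6 + \left(-42 - 26\right) \left(-42\right) = -6 - -2856 = -6 + 2856 = 2850$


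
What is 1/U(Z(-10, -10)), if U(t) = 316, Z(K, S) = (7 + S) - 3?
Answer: 1/316 ≈ 0.0031646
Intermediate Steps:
Z(K, S) = 4 + S
1/U(Z(-10, -10)) = 1/316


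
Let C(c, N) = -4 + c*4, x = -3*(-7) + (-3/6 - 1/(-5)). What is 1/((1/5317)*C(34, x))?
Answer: 5317/132 ≈ 40.280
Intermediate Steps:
x = 207/10 (x = 21 + (-3*⅙ - 1*(-⅕)) = 21 + (-½ + ⅕) = 21 - 3/10 = 207/10 ≈ 20.700)
C(c, N) = -4 + 4*c
1/((1/5317)*C(34, x)) = 1/((1/5317)*(-4 + 4*34)) = 1/((1/5317)*(-4 + 136)) = 5317/132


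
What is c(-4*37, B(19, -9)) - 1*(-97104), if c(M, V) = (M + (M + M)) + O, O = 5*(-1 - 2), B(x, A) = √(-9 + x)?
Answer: 96645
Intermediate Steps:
O = -15 (O = 5*(-3) = -15)
c(M, V) = -15 + 3*M (c(M, V) = (M + (M + M)) - 15 = (M + 2*M) - 15 = 3*M - 15 = -15 + 3*M)
c(-4*37, B(19, -9)) - 1*(-97104) = (-15 + 3*(-4*37)) - 1*(-97104) = (-15 + 3*(-148)) + 97104 = (-15 - 444) + 97104 = -459 + 97104 = 96645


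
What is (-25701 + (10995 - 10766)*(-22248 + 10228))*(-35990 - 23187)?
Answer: 164410334737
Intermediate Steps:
(-25701 + (10995 - 10766)*(-22248 + 10228))*(-35990 - 23187) = (-25701 + 229*(-12020))*(-59177) = (-25701 - 2752580)*(-59177) = -2778281*(-59177) = 164410334737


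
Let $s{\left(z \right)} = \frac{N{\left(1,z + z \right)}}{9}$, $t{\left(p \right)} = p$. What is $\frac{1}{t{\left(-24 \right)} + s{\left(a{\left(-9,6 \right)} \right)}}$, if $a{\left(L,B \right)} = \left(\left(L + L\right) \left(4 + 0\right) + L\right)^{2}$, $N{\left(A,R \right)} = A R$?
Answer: $\frac{1}{1434} \approx 0.00069735$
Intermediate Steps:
$a{\left(L,B \right)} = 81 L^{2}$ ($a{\left(L,B \right)} = \left(2 L 4 + L\right)^{2} = \left(8 L + L\right)^{2} = \left(9 L\right)^{2} = 81 L^{2}$)
$s{\left(z \right)} = \frac{2 z}{9}$ ($s{\left(z \right)} = \frac{1 \left(z + z\right)}{9} = 1 \cdot 2 z \frac{1}{9} = 2 z \frac{1}{9} = \frac{2 z}{9}$)
$\frac{1}{t{\left(-24 \right)} + s{\left(a{\left(-9,6 \right)} \right)}} = \frac{1}{-24 + \frac{2 \cdot 81 \left(-9\right)^{2}}{9}} = \frac{1}{-24 + \frac{2 \cdot 81 \cdot 81}{9}} = \frac{1}{-24 + \frac{2}{9} \cdot 6561} = \frac{1}{-24 + 1458} = \frac{1}{1434}$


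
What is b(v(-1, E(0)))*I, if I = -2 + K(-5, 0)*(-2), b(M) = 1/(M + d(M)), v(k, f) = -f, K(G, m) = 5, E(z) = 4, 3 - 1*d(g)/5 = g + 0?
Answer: -12/31 ≈ -0.38710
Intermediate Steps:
d(g) = 15 - 5*g (d(g) = 15 - 5*(g + 0) = 15 - 5*g)
b(M) = 1/(15 - 4*M) (b(M) = 1/(M + (15 - 5*M)) = 1/(15 - 4*M))
I = -12 (I = -2 + 5*(-2) = -2 - 10 = -12)
b(v(-1, E(0)))*I = -1/(-15 + 4*(-1*4))*(-12) = -1/(-15 + 4*(-4))*(-12) = -1/(-15 - 16)*(-12) = -1/(-31)*(-12) = -1*(-1/31)*(-12) = (1/31)*(-12) = -12/31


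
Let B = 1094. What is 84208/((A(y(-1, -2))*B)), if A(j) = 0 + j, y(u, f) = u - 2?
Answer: -42104/1641 ≈ -25.658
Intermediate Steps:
y(u, f) = -2 + u
A(j) = j
84208/((A(y(-1, -2))*B)) = 84208/(((-2 - 1)*1094)) = 84208/((-3*1094)) = 84208/(-3282) = 84208*(-1/3282) = -42104/1641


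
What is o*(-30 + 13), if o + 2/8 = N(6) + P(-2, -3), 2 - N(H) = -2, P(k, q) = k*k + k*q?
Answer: -935/4 ≈ -233.75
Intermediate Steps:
P(k, q) = k² + k*q
N(H) = 4 (N(H) = 2 - 1*(-2) = 2 + 2 = 4)
o = 55/4 (o = -¼ + (4 - 2*(-2 - 3)) = -¼ + (4 - 2*(-5)) = -¼ + (4 + 10) = -¼ + 14 = 55/4 ≈ 13.750)
o*(-30 + 13) = 55*(-30 + 13)/4 = (55/4)*(-17) = -935/4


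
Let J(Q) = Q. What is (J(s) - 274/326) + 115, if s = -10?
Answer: 16978/163 ≈ 104.16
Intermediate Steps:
(J(s) - 274/326) + 115 = (-10 - 274/326) + 115 = (-10 - 274*1/326) + 115 = (-10 - 137/163) + 115 = -1767/163 + 115 = 16978/163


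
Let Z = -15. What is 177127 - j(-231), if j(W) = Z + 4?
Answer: 177138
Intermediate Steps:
j(W) = -11 (j(W) = -15 + 4 = -11)
177127 - j(-231) = 177127 - 1*(-11) = 177127 + 11 = 177138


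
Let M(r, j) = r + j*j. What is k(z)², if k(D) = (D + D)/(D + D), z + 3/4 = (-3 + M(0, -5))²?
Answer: 1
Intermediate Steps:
M(r, j) = r + j²
z = 1933/4 (z = -¾ + (-3 + (0 + (-5)²))² = -¾ + (-3 + (0 + 25))² = -¾ + (-3 + 25)² = -¾ + 22² = -¾ + 484 = 1933/4 ≈ 483.25)
k(D) = 1 (k(D) = (2*D)/((2*D)) = (2*D)*(1/(2*D)) = 1)
k(z)² = 1² = 1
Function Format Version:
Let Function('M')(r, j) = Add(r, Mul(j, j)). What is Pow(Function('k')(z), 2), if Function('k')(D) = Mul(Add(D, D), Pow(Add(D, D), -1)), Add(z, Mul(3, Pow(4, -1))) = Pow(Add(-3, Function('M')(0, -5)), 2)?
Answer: 1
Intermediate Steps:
Function('M')(r, j) = Add(r, Pow(j, 2))
z = Rational(1933, 4) (z = Add(Rational(-3, 4), Pow(Add(-3, Add(0, Pow(-5, 2))), 2)) = Add(Rational(-3, 4), Pow(Add(-3, Add(0, 25)), 2)) = Add(Rational(-3, 4), Pow(Add(-3, 25), 2)) = Add(Rational(-3, 4), Pow(22, 2)) = Add(Rational(-3, 4), 484) = Rational(1933, 4) ≈ 483.25)
Function('k')(D) = 1 (Function('k')(D) = Mul(Mul(2, D), Pow(Mul(2, D), -1)) = Mul(Mul(2, D), Mul(Rational(1, 2), Pow(D, -1))) = 1)
Pow(Function('k')(z), 2) = Pow(1, 2) = 1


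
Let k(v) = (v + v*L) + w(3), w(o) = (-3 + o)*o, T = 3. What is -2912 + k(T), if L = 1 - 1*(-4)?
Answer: -2894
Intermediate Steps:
L = 5 (L = 1 + 4 = 5)
w(o) = o*(-3 + o)
k(v) = 6*v (k(v) = (v + v*5) + 3*(-3 + 3) = (v + 5*v) + 3*0 = 6*v + 0 = 6*v)
-2912 + k(T) = -2912 + 6*3 = -2912 + 18 = -2894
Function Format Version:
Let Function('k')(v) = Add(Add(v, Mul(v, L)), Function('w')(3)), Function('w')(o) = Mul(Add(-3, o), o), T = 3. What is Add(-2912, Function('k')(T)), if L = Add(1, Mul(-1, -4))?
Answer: -2894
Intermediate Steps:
L = 5 (L = Add(1, 4) = 5)
Function('w')(o) = Mul(o, Add(-3, o))
Function('k')(v) = Mul(6, v) (Function('k')(v) = Add(Add(v, Mul(v, 5)), Mul(3, Add(-3, 3))) = Add(Add(v, Mul(5, v)), Mul(3, 0)) = Add(Mul(6, v), 0) = Mul(6, v))
Add(-2912, Function('k')(T)) = Add(-2912, Mul(6, 3)) = Add(-2912, 18) = -2894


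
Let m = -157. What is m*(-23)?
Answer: 3611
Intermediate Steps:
m*(-23) = -157*(-23) = 3611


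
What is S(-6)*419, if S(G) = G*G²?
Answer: -90504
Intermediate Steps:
S(G) = G³
S(-6)*419 = (-6)³*419 = -216*419 = -90504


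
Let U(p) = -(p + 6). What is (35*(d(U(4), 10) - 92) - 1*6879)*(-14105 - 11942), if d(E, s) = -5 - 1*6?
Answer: 273076748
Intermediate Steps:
U(p) = -6 - p (U(p) = -(6 + p) = -6 - p)
d(E, s) = -11 (d(E, s) = -5 - 6 = -11)
(35*(d(U(4), 10) - 92) - 1*6879)*(-14105 - 11942) = (35*(-11 - 92) - 1*6879)*(-14105 - 11942) = (35*(-103) - 6879)*(-26047) = (-3605 - 6879)*(-26047) = -10484*(-26047) = 273076748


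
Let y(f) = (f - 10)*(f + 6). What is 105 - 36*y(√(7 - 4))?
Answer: 2157 + 144*√3 ≈ 2406.4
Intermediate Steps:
y(f) = (-10 + f)*(6 + f)
105 - 36*y(√(7 - 4)) = 105 - 36*(-60 + (√(7 - 4))² - 4*√(7 - 4)) = 105 - 36*(-60 + (√3)² - 4*√3) = 105 - 36*(-60 + 3 - 4*√3) = 105 - 36*(-57 - 4*√3) = 105 + (2052 + 144*√3) = 2157 + 144*√3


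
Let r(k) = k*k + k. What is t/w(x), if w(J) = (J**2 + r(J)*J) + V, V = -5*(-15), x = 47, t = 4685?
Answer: 4685/108316 ≈ 0.043253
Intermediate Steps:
r(k) = k + k**2 (r(k) = k**2 + k = k + k**2)
V = 75
w(J) = 75 + J**2 + J**2*(1 + J) (w(J) = (J**2 + (J*(1 + J))*J) + 75 = (J**2 + J**2*(1 + J)) + 75 = 75 + J**2 + J**2*(1 + J))
t/w(x) = 4685/(75 + 47**3 + 2*47**2) = 4685/(75 + 103823 + 2*2209) = 4685/(75 + 103823 + 4418) = 4685/108316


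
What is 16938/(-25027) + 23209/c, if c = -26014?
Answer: -1021476775/651052378 ≈ -1.5690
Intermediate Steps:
16938/(-25027) + 23209/c = 16938/(-25027) + 23209/(-26014) = 16938*(-1/25027) + 23209*(-1/26014) = -16938/25027 - 23209/26014 = -1021476775/651052378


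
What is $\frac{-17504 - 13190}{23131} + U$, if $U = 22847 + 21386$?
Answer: $\frac{1023122829}{23131} \approx 44232.0$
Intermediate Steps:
$U = 44233$
$\frac{-17504 - 13190}{23131} + U = \frac{-17504 - 13190}{23131} + 44233 = \left(-17504 - 13190\right) \frac{1}{23131} + 44233 = \left(-30694\right) \frac{1}{23131} + 44233 = - \frac{30694}{23131} + 44233 = \frac{1023122829}{23131}$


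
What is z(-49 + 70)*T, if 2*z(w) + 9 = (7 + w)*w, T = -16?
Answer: -4632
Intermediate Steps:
z(w) = -9/2 + w*(7 + w)/2 (z(w) = -9/2 + ((7 + w)*w)/2 = -9/2 + (w*(7 + w))/2 = -9/2 + w*(7 + w)/2)
z(-49 + 70)*T = (-9/2 + (-49 + 70)²/2 + 7*(-49 + 70)/2)*(-16) = (-9/2 + (½)*21² + (7/2)*21)*(-16) = (-9/2 + (½)*441 + 147/2)*(-16) = (-9/2 + 441/2 + 147/2)*(-16) = (579/2)*(-16) = -4632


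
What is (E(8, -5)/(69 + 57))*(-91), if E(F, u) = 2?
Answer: -13/9 ≈ -1.4444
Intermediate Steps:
(E(8, -5)/(69 + 57))*(-91) = (2/(69 + 57))*(-91) = (2/126)*(-91) = (2*(1/126))*(-91) = (1/63)*(-91) = -13/9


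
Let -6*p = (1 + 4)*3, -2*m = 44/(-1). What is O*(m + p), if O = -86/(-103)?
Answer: 1677/103 ≈ 16.282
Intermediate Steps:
O = 86/103 (O = -86*(-1/103) = 86/103 ≈ 0.83495)
m = 22 (m = -22/(-1) = -22*(-1) = -½*(-44) = 22)
p = -5/2 (p = -(1 + 4)*3/6 = -5*3/6 = -⅙*15 = -5/2 ≈ -2.5000)
O*(m + p) = 86*(22 - 5/2)/103 = (86/103)*(39/2) = 1677/103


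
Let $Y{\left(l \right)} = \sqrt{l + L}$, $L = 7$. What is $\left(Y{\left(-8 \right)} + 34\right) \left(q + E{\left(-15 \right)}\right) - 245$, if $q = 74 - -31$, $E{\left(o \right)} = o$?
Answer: $2815 + 90 i \approx 2815.0 + 90.0 i$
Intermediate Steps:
$Y{\left(l \right)} = \sqrt{7 + l}$ ($Y{\left(l \right)} = \sqrt{l + 7} = \sqrt{7 + l}$)
$q = 105$ ($q = 74 + 31 = 105$)
$\left(Y{\left(-8 \right)} + 34\right) \left(q + E{\left(-15 \right)}\right) - 245 = \left(\sqrt{7 - 8} + 34\right) \left(105 - 15\right) - 245 = \left(\sqrt{-1} + 34\right) 90 - 245 = \left(i + 34\right) 90 - 245 = \left(34 + i\right) 90 - 245 = \left(3060 + 90 i\right) - 245 = 2815 + 90 i$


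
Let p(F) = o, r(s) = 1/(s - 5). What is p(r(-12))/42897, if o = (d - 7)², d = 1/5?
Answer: 1156/1072425 ≈ 0.0010779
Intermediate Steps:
r(s) = 1/(-5 + s)
d = ⅕ ≈ 0.20000
o = 1156/25 (o = (⅕ - 7)² = (-34/5)² = 1156/25 ≈ 46.240)
p(F) = 1156/25
p(r(-12))/42897 = (1156/25)/42897 = (1156/25)*(1/42897) = 1156/1072425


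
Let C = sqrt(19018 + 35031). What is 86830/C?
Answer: 86830*sqrt(54049)/54049 ≈ 373.49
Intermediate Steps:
C = sqrt(54049) ≈ 232.48
86830/C = 86830/(sqrt(54049)) = 86830*(sqrt(54049)/54049) = 86830*sqrt(54049)/54049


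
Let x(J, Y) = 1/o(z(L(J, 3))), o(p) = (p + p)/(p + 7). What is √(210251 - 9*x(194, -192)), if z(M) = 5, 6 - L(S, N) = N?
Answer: √5256005/5 ≈ 458.52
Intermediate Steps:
L(S, N) = 6 - N
o(p) = 2*p/(7 + p) (o(p) = (2*p)/(7 + p) = 2*p/(7 + p))
x(J, Y) = 6/5 (x(J, Y) = 1/(2*5/(7 + 5)) = 1/(2*5/12) = 1/(2*5*(1/12)) = 1/(⅚) = 6/5)
√(210251 - 9*x(194, -192)) = √(210251 - 9*6/5) = √(210251 - 54/5) = √(1051201/5) = √5256005/5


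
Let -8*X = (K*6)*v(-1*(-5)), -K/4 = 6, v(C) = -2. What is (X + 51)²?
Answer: 225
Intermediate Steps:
K = -24 (K = -4*6 = -24)
X = -36 (X = -(-24*6)*(-2)/8 = -(-18)*(-2) = -⅛*288 = -36)
(X + 51)² = (-36 + 51)² = 15² = 225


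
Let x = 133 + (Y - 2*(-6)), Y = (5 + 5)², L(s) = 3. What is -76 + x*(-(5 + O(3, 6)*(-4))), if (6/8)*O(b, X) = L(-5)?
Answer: 2619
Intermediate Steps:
Y = 100 (Y = 10² = 100)
O(b, X) = 4 (O(b, X) = (4/3)*3 = 4)
x = 245 (x = 133 + (100 - 2*(-6)) = 133 + (100 + 12) = 133 + 112 = 245)
-76 + x*(-(5 + O(3, 6)*(-4))) = -76 + 245*(-(5 + 4*(-4))) = -76 + 245*(-(5 - 16)) = -76 + 245*(-1*(-11)) = -76 + 245*11 = -76 + 2695 = 2619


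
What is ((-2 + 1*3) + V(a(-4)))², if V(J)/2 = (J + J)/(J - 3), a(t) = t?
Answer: 529/49 ≈ 10.796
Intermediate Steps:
V(J) = 4*J/(-3 + J) (V(J) = 2*((J + J)/(J - 3)) = 2*((2*J)/(-3 + J)) = 2*(2*J/(-3 + J)) = 4*J/(-3 + J))
((-2 + 1*3) + V(a(-4)))² = ((-2 + 1*3) + 4*(-4)/(-3 - 4))² = ((-2 + 3) + 4*(-4)/(-7))² = (1 + 4*(-4)*(-⅐))² = (1 + 16/7)² = (23/7)² = 529/49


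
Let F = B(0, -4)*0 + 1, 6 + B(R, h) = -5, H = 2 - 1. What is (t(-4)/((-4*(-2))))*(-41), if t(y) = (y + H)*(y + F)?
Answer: -369/8 ≈ -46.125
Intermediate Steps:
H = 1
B(R, h) = -11 (B(R, h) = -6 - 5 = -11)
F = 1 (F = -11*0 + 1 = 0 + 1 = 1)
t(y) = (1 + y)² (t(y) = (y + 1)*(y + 1) = (1 + y)*(1 + y) = (1 + y)²)
(t(-4)/((-4*(-2))))*(-41) = ((1 + (-4)² + 2*(-4))/((-4*(-2))))*(-41) = ((1 + 16 - 8)/8)*(-41) = (9*(⅛))*(-41) = (9/8)*(-41) = -369/8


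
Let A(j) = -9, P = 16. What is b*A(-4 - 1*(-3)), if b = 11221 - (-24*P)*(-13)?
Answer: -56061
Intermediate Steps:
b = 6229 (b = 11221 - (-24*16)*(-13) = 11221 - (-384)*(-13) = 11221 - 1*4992 = 11221 - 4992 = 6229)
b*A(-4 - 1*(-3)) = 6229*(-9) = -56061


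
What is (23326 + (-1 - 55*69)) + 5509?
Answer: 25039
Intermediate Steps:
(23326 + (-1 - 55*69)) + 5509 = (23326 + (-1 - 3795)) + 5509 = (23326 - 3796) + 5509 = 19530 + 5509 = 25039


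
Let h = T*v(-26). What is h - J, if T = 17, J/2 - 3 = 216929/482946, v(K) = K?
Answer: -108396833/241473 ≈ -448.90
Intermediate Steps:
J = 1665767/241473 (J = 6 + 2*(216929/482946) = 6 + 216929/241473 = 1665767/241473 ≈ 6.8984)
h = -442 (h = 17*(-26) = -442)
h - J = -442 - 1*1665767/241473 = -442 - 1665767/241473 = -108396833/241473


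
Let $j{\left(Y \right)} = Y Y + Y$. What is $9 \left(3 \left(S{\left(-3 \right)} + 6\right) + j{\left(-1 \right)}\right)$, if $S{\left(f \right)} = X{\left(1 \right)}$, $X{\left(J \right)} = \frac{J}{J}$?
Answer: $189$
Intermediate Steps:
$j{\left(Y \right)} = Y + Y^{2}$ ($j{\left(Y \right)} = Y^{2} + Y = Y + Y^{2}$)
$X{\left(J \right)} = 1$
$S{\left(f \right)} = 1$
$9 \left(3 \left(S{\left(-3 \right)} + 6\right) + j{\left(-1 \right)}\right) = 9 \left(3 \left(1 + 6\right) - \left(1 - 1\right)\right) = 9 \left(3 \cdot 7 - 0\right) = 9 \left(21 + 0\right) = 9 \cdot 21 = 189$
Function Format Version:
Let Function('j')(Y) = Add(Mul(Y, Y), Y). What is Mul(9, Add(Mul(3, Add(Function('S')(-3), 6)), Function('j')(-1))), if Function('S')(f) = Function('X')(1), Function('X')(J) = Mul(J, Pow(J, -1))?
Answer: 189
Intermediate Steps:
Function('j')(Y) = Add(Y, Pow(Y, 2)) (Function('j')(Y) = Add(Pow(Y, 2), Y) = Add(Y, Pow(Y, 2)))
Function('X')(J) = 1
Function('S')(f) = 1
Mul(9, Add(Mul(3, Add(Function('S')(-3), 6)), Function('j')(-1))) = Mul(9, Add(Mul(3, Add(1, 6)), Mul(-1, Add(1, -1)))) = Mul(9, Add(Mul(3, 7), Mul(-1, 0))) = Mul(9, Add(21, 0)) = Mul(9, 21) = 189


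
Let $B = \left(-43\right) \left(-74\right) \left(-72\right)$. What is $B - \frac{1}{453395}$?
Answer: $- \frac{103874608081}{453395} \approx -2.291 \cdot 10^{5}$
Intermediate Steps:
$B = -229104$ ($B = 3182 \left(-72\right) = -229104$)
$B - \frac{1}{453395} = -229104 - \frac{1}{453395} = - \frac{103874608081}{453395}$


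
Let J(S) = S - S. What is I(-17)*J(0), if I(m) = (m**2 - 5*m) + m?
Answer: 0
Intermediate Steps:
J(S) = 0
I(m) = m**2 - 4*m
I(-17)*J(0) = -17*(-4 - 17)*0 = -17*(-21)*0 = 357*0 = 0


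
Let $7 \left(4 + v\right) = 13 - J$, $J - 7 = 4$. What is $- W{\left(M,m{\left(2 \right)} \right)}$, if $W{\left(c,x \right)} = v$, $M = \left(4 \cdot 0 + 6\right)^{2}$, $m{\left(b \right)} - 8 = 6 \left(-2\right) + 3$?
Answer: $\frac{26}{7} \approx 3.7143$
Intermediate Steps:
$J = 11$ ($J = 7 + 4 = 11$)
$v = - \frac{26}{7}$ ($v = -4 + \frac{13 - 11}{7} = -4 + \frac{1}{7} \cdot 2 = -4 + \frac{2}{7} = - \frac{26}{7} \approx -3.7143$)
$m{\left(b \right)} = -1$ ($m{\left(b \right)} = 8 + \left(6 \left(-2\right) + 3\right) = 8 + \left(-12 + 3\right) = 8 - 9 = -1$)
$M = 36$ ($M = \left(0 + 6\right)^{2} = 6^{2} = 36$)
$W{\left(c,x \right)} = - \frac{26}{7}$
$- W{\left(M,m{\left(2 \right)} \right)} = \left(-1\right) \left(- \frac{26}{7}\right) = \frac{26}{7}$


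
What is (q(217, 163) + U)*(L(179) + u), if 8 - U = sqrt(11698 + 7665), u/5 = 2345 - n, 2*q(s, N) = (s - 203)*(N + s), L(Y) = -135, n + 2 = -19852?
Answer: 295774480 - 1884620*sqrt(67) ≈ 2.8035e+8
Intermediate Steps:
n = -19854 (n = -2 - 19852 = -19854)
q(s, N) = (-203 + s)*(N + s)/2 (q(s, N) = ((s - 203)*(N + s))/2 = ((-203 + s)*(N + s))/2 = (-203 + s)*(N + s)/2)
u = 110995 (u = 5*(2345 - 1*(-19854)) = 5*(2345 + 19854) = 5*22199 = 110995)
U = 8 - 17*sqrt(67) (U = 8 - sqrt(11698 + 7665) = 8 - sqrt(19363) = 8 - 17*sqrt(67) ≈ -131.15)
(q(217, 163) + U)*(L(179) + u) = (((1/2)*217**2 - 203/2*163 - 203/2*217 + (1/2)*163*217) + (8 - 17*sqrt(67)))*(-135 + 110995) = (((1/2)*47089 - 33089/2 - 44051/2 + 35371/2) + (8 - 17*sqrt(67)))*110860 = ((47089/2 - 33089/2 - 44051/2 + 35371/2) + (8 - 17*sqrt(67)))*110860 = (2660 + (8 - 17*sqrt(67)))*110860 = (2668 - 17*sqrt(67))*110860 = 295774480 - 1884620*sqrt(67)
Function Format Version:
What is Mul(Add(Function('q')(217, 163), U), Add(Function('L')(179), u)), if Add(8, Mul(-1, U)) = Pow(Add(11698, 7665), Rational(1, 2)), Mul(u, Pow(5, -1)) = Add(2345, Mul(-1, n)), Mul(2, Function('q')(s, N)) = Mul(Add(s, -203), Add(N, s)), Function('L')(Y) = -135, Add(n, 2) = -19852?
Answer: Add(295774480, Mul(-1884620, Pow(67, Rational(1, 2)))) ≈ 2.8035e+8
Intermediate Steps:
n = -19854 (n = Add(-2, -19852) = -19854)
Function('q')(s, N) = Mul(Rational(1, 2), Add(-203, s), Add(N, s)) (Function('q')(s, N) = Mul(Rational(1, 2), Mul(Add(s, -203), Add(N, s))) = Mul(Rational(1, 2), Mul(Add(-203, s), Add(N, s))) = Mul(Rational(1, 2), Add(-203, s), Add(N, s)))
u = 110995 (u = Mul(5, Add(2345, Mul(-1, -19854))) = Mul(5, Add(2345, 19854)) = Mul(5, 22199) = 110995)
U = Add(8, Mul(-17, Pow(67, Rational(1, 2)))) (U = Add(8, Mul(-1, Pow(Add(11698, 7665), Rational(1, 2)))) = Add(8, Mul(-1, Pow(19363, Rational(1, 2)))) = Add(8, Mul(-1, Mul(17, Pow(67, Rational(1, 2))))) = Add(8, Mul(-17, Pow(67, Rational(1, 2)))) ≈ -131.15)
Mul(Add(Function('q')(217, 163), U), Add(Function('L')(179), u)) = Mul(Add(Add(Mul(Rational(1, 2), Pow(217, 2)), Mul(Rational(-203, 2), 163), Mul(Rational(-203, 2), 217), Mul(Rational(1, 2), 163, 217)), Add(8, Mul(-17, Pow(67, Rational(1, 2))))), Add(-135, 110995)) = Mul(Add(Add(Mul(Rational(1, 2), 47089), Rational(-33089, 2), Rational(-44051, 2), Rational(35371, 2)), Add(8, Mul(-17, Pow(67, Rational(1, 2))))), 110860) = Mul(Add(Add(Rational(47089, 2), Rational(-33089, 2), Rational(-44051, 2), Rational(35371, 2)), Add(8, Mul(-17, Pow(67, Rational(1, 2))))), 110860) = Mul(Add(2660, Add(8, Mul(-17, Pow(67, Rational(1, 2))))), 110860) = Mul(Add(2668, Mul(-17, Pow(67, Rational(1, 2)))), 110860) = Add(295774480, Mul(-1884620, Pow(67, Rational(1, 2))))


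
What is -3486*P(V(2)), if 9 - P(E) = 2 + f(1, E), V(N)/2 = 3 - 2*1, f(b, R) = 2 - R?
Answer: -24402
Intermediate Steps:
V(N) = 2 (V(N) = 2*(3 - 2*1) = 2*(3 - 2) = 2*1 = 2)
P(E) = 5 + E (P(E) = 9 - (2 + (2 - E)) = 9 - (4 - E) = 9 + (-4 + E) = 5 + E)
-3486*P(V(2)) = -3486*(5 + 2) = -3486*7 = -24402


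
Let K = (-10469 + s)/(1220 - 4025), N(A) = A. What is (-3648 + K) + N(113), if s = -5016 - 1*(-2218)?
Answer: -9902408/2805 ≈ -3530.3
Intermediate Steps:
s = -2798 (s = -5016 + 2218 = -2798)
K = 13267/2805 (K = (-10469 - 2798)/(1220 - 4025) = -13267/(-2805) = -13267*(-1/2805) = 13267/2805 ≈ 4.7298)
(-3648 + K) + N(113) = (-3648 + 13267/2805) + 113 = -10219373/2805 + 113 = -9902408/2805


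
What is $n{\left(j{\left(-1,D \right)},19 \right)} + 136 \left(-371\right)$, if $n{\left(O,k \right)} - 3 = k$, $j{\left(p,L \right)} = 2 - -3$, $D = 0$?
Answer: $-50434$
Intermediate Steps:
$j{\left(p,L \right)} = 5$ ($j{\left(p,L \right)} = 2 + 3 = 5$)
$n{\left(O,k \right)} = 3 + k$
$n{\left(j{\left(-1,D \right)},19 \right)} + 136 \left(-371\right) = \left(3 + 19\right) + 136 \left(-371\right) = 22 - 50456 = -50434$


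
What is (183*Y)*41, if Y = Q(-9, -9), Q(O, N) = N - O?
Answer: 0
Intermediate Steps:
Y = 0 (Y = -9 - 1*(-9) = -9 + 9 = 0)
(183*Y)*41 = (183*0)*41 = 0*41 = 0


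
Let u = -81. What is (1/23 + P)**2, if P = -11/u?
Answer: 111556/3470769 ≈ 0.032142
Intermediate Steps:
P = 11/81 (P = -11/(-81) = -11*(-1/81) = 11/81 ≈ 0.13580)
(1/23 + P)**2 = (1/23 + 11/81)**2 = (334/1863)**2 = 111556/3470769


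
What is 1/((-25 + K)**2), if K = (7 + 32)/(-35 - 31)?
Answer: 484/316969 ≈ 0.0015270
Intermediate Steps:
K = -13/22 (K = 39/(-66) = 39*(-1/66) = -13/22 ≈ -0.59091)
1/((-25 + K)**2) = 1/((-25 - 13/22)**2) = 1/((-563/22)**2) = 1/(316969/484) = 484/316969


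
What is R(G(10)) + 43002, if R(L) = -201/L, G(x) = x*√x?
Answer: 43002 - 201*√10/100 ≈ 42996.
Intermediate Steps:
G(x) = x^(3/2)
R(G(10)) + 43002 = -201*√10/100 + 43002 = 43002 - 201*√10/100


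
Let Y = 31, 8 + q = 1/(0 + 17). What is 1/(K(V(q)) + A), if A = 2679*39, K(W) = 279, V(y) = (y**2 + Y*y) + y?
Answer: 1/104760 ≈ 9.5456e-6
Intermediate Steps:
q = -135/17 (q = -8 + 1/(0 + 17) = -8 + 1/17 = -135/17 ≈ -7.9412)
V(y) = y**2 + 32*y (V(y) = (y**2 + 31*y) + y = y**2 + 32*y)
A = 104481
1/(K(V(q)) + A) = 1/(279 + 104481) = 1/104760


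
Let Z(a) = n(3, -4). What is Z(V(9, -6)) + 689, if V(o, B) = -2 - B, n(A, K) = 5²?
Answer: 714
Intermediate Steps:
n(A, K) = 25
Z(a) = 25
Z(V(9, -6)) + 689 = 25 + 689 = 714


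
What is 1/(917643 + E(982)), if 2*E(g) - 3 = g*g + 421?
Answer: 1/1400017 ≈ 7.1428e-7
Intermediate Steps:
E(g) = 212 + g²/2 (E(g) = 3/2 + (g*g + 421)/2 = 3/2 + (g² + 421)/2 = 3/2 + (421 + g²)/2 = 3/2 + (421/2 + g²/2) = 212 + g²/2)
1/(917643 + E(982)) = 1/(917643 + (212 + (½)*982²)) = 1/(917643 + (212 + (½)*964324)) = 1/(917643 + (212 + 482162)) = 1/(917643 + 482374) = 1/1400017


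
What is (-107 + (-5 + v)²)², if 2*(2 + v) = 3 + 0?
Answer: 94249/16 ≈ 5890.6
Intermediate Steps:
v = -½ (v = -2 + (3 + 0)/2 = -2 + (½)*3 = -2 + 3/2 = -½ ≈ -0.50000)
(-107 + (-5 + v)²)² = (-107 + (-5 - ½)²)² = (-107 + (-11/2)²)² = (-107 + 121/4)² = (-307/4)² = 94249/16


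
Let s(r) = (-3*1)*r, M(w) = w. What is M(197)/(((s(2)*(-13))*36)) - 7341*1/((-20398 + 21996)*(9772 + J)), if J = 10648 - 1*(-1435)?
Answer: 1143245267/16344567720 ≈ 0.069947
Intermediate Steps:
J = 12083 (J = 10648 + 1435 = 12083)
s(r) = -3*r
M(197)/(((s(2)*(-13))*36)) - 7341*1/((-20398 + 21996)*(9772 + J)) = 197/(((-3*2*(-13))*36)) - 7341*1/((-20398 + 21996)*(9772 + 12083)) = 197/((-6*(-13)*36)) - 7341/(21855*1598) = 197/((78*36)) - 7341/34924290 = 197/2808 - 7341*1/34924290 = 197*(1/2808) - 2447/11641430 = 197/2808 - 2447/11641430 = 1143245267/16344567720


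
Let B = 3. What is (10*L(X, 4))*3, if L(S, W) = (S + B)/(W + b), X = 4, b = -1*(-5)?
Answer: 70/3 ≈ 23.333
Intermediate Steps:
b = 5
L(S, W) = (3 + S)/(5 + W) (L(S, W) = (S + 3)/(W + 5) = (3 + S)/(5 + W))
(10*L(X, 4))*3 = (10*((3 + 4)/(5 + 4)))*3 = (10*(7/9))*3 = (70/9)*3 = 70/3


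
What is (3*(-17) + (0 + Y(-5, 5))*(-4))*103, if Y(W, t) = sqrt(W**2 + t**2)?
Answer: -5253 - 2060*sqrt(2) ≈ -8166.3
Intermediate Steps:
(3*(-17) + (0 + Y(-5, 5))*(-4))*103 = (3*(-17) + (0 + sqrt((-5)**2 + 5**2))*(-4))*103 = (-51 + (0 + sqrt(25 + 25))*(-4))*103 = (-51 + (0 + sqrt(50))*(-4))*103 = (-51 + (0 + 5*sqrt(2))*(-4))*103 = (-51 + (5*sqrt(2))*(-4))*103 = (-51 - 20*sqrt(2))*103 = -5253 - 2060*sqrt(2)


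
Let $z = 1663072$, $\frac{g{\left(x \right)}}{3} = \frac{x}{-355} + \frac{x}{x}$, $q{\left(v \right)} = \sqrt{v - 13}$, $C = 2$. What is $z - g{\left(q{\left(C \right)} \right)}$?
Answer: $1663069 + \frac{3 i \sqrt{11}}{355} \approx 1.6631 \cdot 10^{6} + 0.028028 i$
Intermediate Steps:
$q{\left(v \right)} = \sqrt{-13 + v}$
$g{\left(x \right)} = 3 - \frac{3 x}{355}$ ($g{\left(x \right)} = 3 \left(\frac{x}{-355} + \frac{x}{x}\right) = 3 \left(x \left(- \frac{1}{355}\right) + 1\right) = 3 \left(- \frac{x}{355} + 1\right) = 3 \left(1 - \frac{x}{355}\right) = 3 - \frac{3 x}{355}$)
$z - g{\left(q{\left(C \right)} \right)} = 1663072 - \left(3 - \frac{3 \sqrt{-13 + 2}}{355}\right) = 1663072 - \left(3 - \frac{3 \sqrt{-11}}{355}\right) = 1663072 - \left(3 - \frac{3 i \sqrt{11}}{355}\right) = 1663069 + \frac{3 i \sqrt{11}}{355}$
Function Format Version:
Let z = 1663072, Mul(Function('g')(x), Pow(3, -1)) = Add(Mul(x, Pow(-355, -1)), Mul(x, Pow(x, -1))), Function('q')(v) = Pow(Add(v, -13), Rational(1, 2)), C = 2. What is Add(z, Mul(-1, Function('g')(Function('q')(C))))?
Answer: Add(1663069, Mul(Rational(3, 355), I, Pow(11, Rational(1, 2)))) ≈ Add(1.6631e+6, Mul(0.028028, I))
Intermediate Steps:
Function('q')(v) = Pow(Add(-13, v), Rational(1, 2))
Function('g')(x) = Add(3, Mul(Rational(-3, 355), x)) (Function('g')(x) = Mul(3, Add(Mul(x, Pow(-355, -1)), Mul(x, Pow(x, -1)))) = Mul(3, Add(Mul(x, Rational(-1, 355)), 1)) = Mul(3, Add(Mul(Rational(-1, 355), x), 1)) = Mul(3, Add(1, Mul(Rational(-1, 355), x))) = Add(3, Mul(Rational(-3, 355), x)))
Add(z, Mul(-1, Function('g')(Function('q')(C)))) = Add(1663072, Mul(-1, Add(3, Mul(Rational(-3, 355), Pow(Add(-13, 2), Rational(1, 2)))))) = Add(1663072, Mul(-1, Add(3, Mul(Rational(-3, 355), Pow(-11, Rational(1, 2)))))) = Add(1663072, Mul(-1, Add(3, Mul(Rational(-3, 355), Mul(I, Pow(11, Rational(1, 2))))))) = Add(1663072, Mul(-1, Add(3, Mul(Rational(-3, 355), I, Pow(11, Rational(1, 2)))))) = Add(1663072, Add(-3, Mul(Rational(3, 355), I, Pow(11, Rational(1, 2))))) = Add(1663069, Mul(Rational(3, 355), I, Pow(11, Rational(1, 2))))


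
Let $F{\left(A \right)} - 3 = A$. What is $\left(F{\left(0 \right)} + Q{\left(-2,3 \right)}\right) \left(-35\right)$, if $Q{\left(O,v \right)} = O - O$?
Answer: $-105$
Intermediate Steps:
$F{\left(A \right)} = 3 + A$
$Q{\left(O,v \right)} = 0$
$\left(F{\left(0 \right)} + Q{\left(-2,3 \right)}\right) \left(-35\right) = \left(\left(3 + 0\right) + 0\right) \left(-35\right) = \left(3 + 0\right) \left(-35\right) = 3 \left(-35\right) = -105$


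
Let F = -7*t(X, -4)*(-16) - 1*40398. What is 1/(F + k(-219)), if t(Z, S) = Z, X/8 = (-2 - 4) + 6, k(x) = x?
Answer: -1/40617 ≈ -2.4620e-5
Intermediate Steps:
X = 0 (X = 8*((-2 - 4) + 6) = 8*(-6 + 6) = 8*0 = 0)
F = -40398 (F = -7*0*(-16) - 1*40398 = 0*(-16) - 40398 = 0 - 40398 = -40398)
1/(F + k(-219)) = 1/(-40398 - 219) = 1/(-40617) = -1/40617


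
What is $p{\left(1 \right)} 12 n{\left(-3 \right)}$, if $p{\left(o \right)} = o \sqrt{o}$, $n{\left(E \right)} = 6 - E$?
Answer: $108$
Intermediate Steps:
$p{\left(o \right)} = o^{\frac{3}{2}}$
$p{\left(1 \right)} 12 n{\left(-3 \right)} = 1^{\frac{3}{2}} \cdot 12 \left(6 - -3\right) = 1 \cdot 12 \left(6 + 3\right) = 12 \cdot 9 = 108$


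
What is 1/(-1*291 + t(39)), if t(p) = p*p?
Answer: 1/1230 ≈ 0.00081301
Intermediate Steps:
t(p) = p²
1/(-1*291 + t(39)) = 1/(-1*291 + 39²) = 1/(-291 + 1521) = 1/1230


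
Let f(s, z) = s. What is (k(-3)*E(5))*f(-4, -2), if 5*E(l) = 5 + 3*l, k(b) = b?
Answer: 48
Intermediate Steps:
E(l) = 1 + 3*l/5 (E(l) = (5 + 3*l)/5 = 1 + 3*l/5)
(k(-3)*E(5))*f(-4, -2) = -3*(1 + (3/5)*5)*(-4) = -3*(1 + 3)*(-4) = -3*4*(-4) = -12*(-4) = 48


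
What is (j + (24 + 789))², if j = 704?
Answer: 2301289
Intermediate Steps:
(j + (24 + 789))² = (704 + (24 + 789))² = (704 + 813)² = 1517² = 2301289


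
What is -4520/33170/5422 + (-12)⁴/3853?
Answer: 186465266054/34647667111 ≈ 5.3818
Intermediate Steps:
-4520/33170/5422 + (-12)⁴/3853 = -4520*1/33170*(1/5422) + 20736*(1/3853) = -452/3317*1/5422 + 20736/3853 = -226/8992387 + 20736/3853 = 186465266054/34647667111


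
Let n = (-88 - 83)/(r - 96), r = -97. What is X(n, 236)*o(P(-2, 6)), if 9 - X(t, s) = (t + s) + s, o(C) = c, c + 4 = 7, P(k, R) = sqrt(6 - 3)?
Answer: -268590/193 ≈ -1391.7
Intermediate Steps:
P(k, R) = sqrt(3)
c = 3 (c = -4 + 7 = 3)
o(C) = 3
n = 171/193 (n = (-88 - 83)/(-97 - 96) = -171/(-193) = -171*(-1/193) = 171/193 ≈ 0.88601)
X(t, s) = 9 - t - 2*s (X(t, s) = 9 - ((t + s) + s) = 9 - ((s + t) + s) = 9 - (t + 2*s) = 9 + (-t - 2*s) = 9 - t - 2*s)
X(n, 236)*o(P(-2, 6)) = (9 - 1*171/193 - 2*236)*3 = (9 - 171/193 - 472)*3 = -89530/193*3 = -268590/193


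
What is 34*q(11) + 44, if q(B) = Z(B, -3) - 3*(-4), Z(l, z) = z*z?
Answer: 758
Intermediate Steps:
Z(l, z) = z**2
q(B) = 21 (q(B) = (-3)**2 - 3*(-4) = 9 + 12 = 21)
34*q(11) + 44 = 34*21 + 44 = 714 + 44 = 758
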